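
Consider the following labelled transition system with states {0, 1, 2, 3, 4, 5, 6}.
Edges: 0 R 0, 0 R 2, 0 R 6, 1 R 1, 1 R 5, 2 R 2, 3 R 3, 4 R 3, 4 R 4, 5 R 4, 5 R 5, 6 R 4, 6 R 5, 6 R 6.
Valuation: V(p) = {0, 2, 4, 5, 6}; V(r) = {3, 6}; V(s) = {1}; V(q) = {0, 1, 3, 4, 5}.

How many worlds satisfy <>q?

Let φ = <>q. Evaluate φ at each world:
  0 (successors {0, 2, 6}): φ is true.
  1 (successors {1, 5}): φ is true.
  2 (successors {2}): φ is false.
  3 (successors {3}): φ is true.
  4 (successors {3, 4}): φ is true.
  5 (successors {4, 5}): φ is true.
  6 (successors {4, 5, 6}): φ is true.
For instance, at 5:
  At 5: <>q requires q at some successor in {4, 5}.
    q holds at 4, so <>q is true at 5.
Satisfying worlds: {0, 1, 3, 4, 5, 6}

6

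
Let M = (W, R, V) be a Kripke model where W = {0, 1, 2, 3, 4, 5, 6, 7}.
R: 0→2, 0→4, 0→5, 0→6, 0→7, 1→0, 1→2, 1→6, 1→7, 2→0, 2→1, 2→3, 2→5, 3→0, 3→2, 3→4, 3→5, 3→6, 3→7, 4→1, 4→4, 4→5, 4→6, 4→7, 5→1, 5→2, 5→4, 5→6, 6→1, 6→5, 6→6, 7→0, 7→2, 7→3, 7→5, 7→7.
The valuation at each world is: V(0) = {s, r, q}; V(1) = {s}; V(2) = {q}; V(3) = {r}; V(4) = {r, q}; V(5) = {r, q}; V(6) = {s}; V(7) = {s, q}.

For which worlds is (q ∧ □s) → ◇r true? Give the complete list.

Let φ = (q ∧ □s) → ◇r. Evaluate φ at each world:
  0 (successors {2, 4, 5, 6, 7}): φ is true.
  1 (successors {0, 2, 6, 7}): φ is true.
  2 (successors {0, 1, 3, 5}): φ is true.
  3 (successors {0, 2, 4, 5, 6, 7}): φ is true.
  4 (successors {1, 4, 5, 6, 7}): φ is true.
  5 (successors {1, 2, 4, 6}): φ is true.
  6 (successors {1, 5, 6}): φ is true.
  7 (successors {0, 2, 3, 5, 7}): φ is true.
For instance, at 0:
  At 0: q ∧ □s is false, ◇r is true, so (q ∧ □s) → ◇r is true.
    At 0: q is true, □s is false, so q ∧ □s is false.
      At 0: □s requires s at every successor {2, 4, 5, 6, 7}.
        s fails at 2, so □s is false at 0.
    At 0: ◇r requires r at some successor in {2, 4, 5, 6, 7}.
      r holds at 4, so ◇r is true at 0.
Satisfying worlds: {0, 1, 2, 3, 4, 5, 6, 7}

0, 1, 2, 3, 4, 5, 6, 7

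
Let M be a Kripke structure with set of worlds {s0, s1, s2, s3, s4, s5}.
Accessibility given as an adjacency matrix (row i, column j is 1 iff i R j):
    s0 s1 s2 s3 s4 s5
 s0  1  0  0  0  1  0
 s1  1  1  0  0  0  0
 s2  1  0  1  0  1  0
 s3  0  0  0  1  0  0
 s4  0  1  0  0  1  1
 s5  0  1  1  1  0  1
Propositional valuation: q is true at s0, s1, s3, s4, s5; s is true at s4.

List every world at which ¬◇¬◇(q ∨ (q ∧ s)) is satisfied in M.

Recall that ◇ψ holds at a world iff ψ holds at some accessible world.
Let φ = ¬◇¬◇(q ∨ (q ∧ s)). Evaluate φ at each world:
  s0 (successors {s0, s4}): φ is true.
  s1 (successors {s0, s1}): φ is true.
  s2 (successors {s0, s2, s4}): φ is true.
  s3 (successors {s3}): φ is true.
  s4 (successors {s1, s4, s5}): φ is true.
  s5 (successors {s1, s2, s3, s5}): φ is true.
For instance, at s3:
  At s3: ◇¬◇(q ∨ (q ∧ s)) is false, so ¬◇¬◇(q ∨ (q ∧ s)) is true.
    At s3: ◇¬◇(q ∨ (q ∧ s)) requires ¬◇(q ∨ (q ∧ s)) at some successor in {s3}.
      At s3: ¬◇(q ∨ (q ∧ s)) is false.
    So ◇¬◇(q ∨ (q ∧ s)) is false at s3.
Satisfying worlds: {s0, s1, s2, s3, s4, s5}

s0, s1, s2, s3, s4, s5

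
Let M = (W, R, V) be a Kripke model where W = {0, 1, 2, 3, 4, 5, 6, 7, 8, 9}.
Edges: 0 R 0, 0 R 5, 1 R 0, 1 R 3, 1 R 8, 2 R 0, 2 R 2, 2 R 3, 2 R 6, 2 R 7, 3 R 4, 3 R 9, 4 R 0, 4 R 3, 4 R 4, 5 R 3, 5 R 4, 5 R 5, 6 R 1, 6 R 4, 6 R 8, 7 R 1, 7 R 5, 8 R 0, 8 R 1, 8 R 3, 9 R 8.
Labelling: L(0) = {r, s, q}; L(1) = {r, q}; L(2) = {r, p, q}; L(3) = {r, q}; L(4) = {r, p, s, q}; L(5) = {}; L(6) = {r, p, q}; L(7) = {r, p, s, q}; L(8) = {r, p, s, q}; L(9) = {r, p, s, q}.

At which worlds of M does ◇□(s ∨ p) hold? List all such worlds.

1, 2, 3, 4, 5, 8

Let φ = ◇□(s ∨ p). Evaluate φ at each world:
  0 (successors {0, 5}): φ is false.
  1 (successors {0, 3, 8}): φ is true.
  2 (successors {0, 2, 3, 6, 7}): φ is true.
  3 (successors {4, 9}): φ is true.
  4 (successors {0, 3, 4}): φ is true.
  5 (successors {3, 4, 5}): φ is true.
  6 (successors {1, 4, 8}): φ is false.
  7 (successors {1, 5}): φ is false.
  8 (successors {0, 1, 3}): φ is true.
  9 (successors {8}): φ is false.
For instance, at 4:
  At 4: ◇□(s ∨ p) requires □(s ∨ p) at some successor in {0, 3, 4}.
    □(s ∨ p) holds at 3, so ◇□(s ∨ p) is true at 4.
      At 3: □(s ∨ p) requires s ∨ p at every successor {4, 9}.
        At 4: s ∨ p is true.
        At 9: s ∨ p is true.
      So □(s ∨ p) is true at 3.
Satisfying worlds: {1, 2, 3, 4, 5, 8}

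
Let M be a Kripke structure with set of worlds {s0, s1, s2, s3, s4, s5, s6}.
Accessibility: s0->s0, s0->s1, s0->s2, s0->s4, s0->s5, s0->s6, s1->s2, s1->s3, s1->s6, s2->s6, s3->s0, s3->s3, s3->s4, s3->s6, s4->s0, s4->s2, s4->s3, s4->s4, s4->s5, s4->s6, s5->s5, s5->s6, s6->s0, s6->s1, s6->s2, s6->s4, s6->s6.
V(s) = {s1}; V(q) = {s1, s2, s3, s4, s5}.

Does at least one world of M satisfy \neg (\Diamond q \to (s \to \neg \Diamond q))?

Recall that \Diamond ψ holds at a world iff ψ holds at some accessible world.
Let φ = \neg (\Diamond q \to (s \to \neg \Diamond q)). Evaluate φ at each world:
  s0 (successors {s0, s1, s2, s4, s5, s6}): φ is false.
  s1 (successors {s2, s3, s6}): φ is true.
  s2 (successors {s6}): φ is false.
  s3 (successors {s0, s3, s4, s6}): φ is false.
  s4 (successors {s0, s2, s3, s4, s5, s6}): φ is false.
  s5 (successors {s5, s6}): φ is false.
  s6 (successors {s0, s1, s2, s4, s6}): φ is false.
Detail at s1 (witness):
  At s1: \Diamond q \to (s \to \neg \Diamond q) is false, so \neg (\Diamond q \to (s \to \neg \Diamond q)) is true.
    At s1: \Diamond q is true, s \to \neg \Diamond q is false, so \Diamond q \to (s \to \neg \Diamond q) is false.
      At s1: \Diamond q requires q at some successor in {s2, s3, s6}.
        q holds at s2, so \Diamond q is true at s1.
      At s1: s is true, \neg \Diamond q is false, so s \to \neg \Diamond q is false.

Yes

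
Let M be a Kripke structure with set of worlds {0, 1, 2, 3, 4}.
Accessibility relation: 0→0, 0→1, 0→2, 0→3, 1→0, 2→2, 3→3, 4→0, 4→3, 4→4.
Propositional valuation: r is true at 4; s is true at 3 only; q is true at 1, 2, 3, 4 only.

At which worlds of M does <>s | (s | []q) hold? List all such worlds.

0, 2, 3, 4

Let φ = <>s | (s | []q). Evaluate φ at each world:
  0 (successors {0, 1, 2, 3}): φ is true.
  1 (successors {0}): φ is false.
  2 (successors {2}): φ is true.
  3 (successors {3}): φ is true.
  4 (successors {0, 3, 4}): φ is true.
For instance, at 4:
  At 4: <>s is true, s | []q is false, so <>s | (s | []q) is true.
    At 4: <>s requires s at some successor in {0, 3, 4}.
      s holds at 3, so <>s is true at 4.
    At 4: s is false, []q is false, so s | []q is false.
      At 4: []q requires q at every successor {0, 3, 4}.
        q fails at 0, so []q is false at 4.
Satisfying worlds: {0, 2, 3, 4}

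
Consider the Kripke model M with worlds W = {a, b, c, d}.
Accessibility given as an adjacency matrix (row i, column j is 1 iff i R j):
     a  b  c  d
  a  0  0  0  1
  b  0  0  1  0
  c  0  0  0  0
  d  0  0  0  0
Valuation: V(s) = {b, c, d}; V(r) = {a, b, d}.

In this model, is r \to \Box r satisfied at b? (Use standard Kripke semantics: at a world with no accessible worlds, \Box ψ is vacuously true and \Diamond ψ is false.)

At b: r is true, \Box r is false, so r \to \Box r is false.
  At b: \Box r requires r at every successor {c}.
    r fails at c, so \Box r is false at b.

No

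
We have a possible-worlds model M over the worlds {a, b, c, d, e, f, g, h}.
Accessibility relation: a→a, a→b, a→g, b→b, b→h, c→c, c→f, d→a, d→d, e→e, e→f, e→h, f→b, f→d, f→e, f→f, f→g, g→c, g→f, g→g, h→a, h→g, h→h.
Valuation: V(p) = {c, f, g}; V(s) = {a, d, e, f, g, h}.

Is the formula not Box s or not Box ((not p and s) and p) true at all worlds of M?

Let φ = not Box s or not Box ((not p and s) and p). Evaluate φ at each world:
  a (successors {a, b, g}): φ is true.
  b (successors {b, h}): φ is true.
  c (successors {c, f}): φ is true.
  d (successors {a, d}): φ is true.
  e (successors {e, f, h}): φ is true.
  f (successors {b, d, e, f, g}): φ is true.
  g (successors {c, f, g}): φ is true.
  h (successors {a, g, h}): φ is true.
For instance, at h:
  At h: not Box s is false, not Box ((not p and s) and p) is true, so not Box s or not Box ((not p and s) and p) is true.
    At h: Box s is true, so not Box s is false.
      At h: Box s requires s at every successor {a, g, h}.
        At a: s is true.
        At g: s is true.
        At h: s is true.
      So Box s is true at h.
    At h: Box ((not p and s) and p) is false, so not Box ((not p and s) and p) is true.
      At h: Box ((not p and s) and p) requires (not p and s) and p at every successor {a, g, h}.
        (not p and s) and p fails at a, so Box ((not p and s) and p) is false at h.

Yes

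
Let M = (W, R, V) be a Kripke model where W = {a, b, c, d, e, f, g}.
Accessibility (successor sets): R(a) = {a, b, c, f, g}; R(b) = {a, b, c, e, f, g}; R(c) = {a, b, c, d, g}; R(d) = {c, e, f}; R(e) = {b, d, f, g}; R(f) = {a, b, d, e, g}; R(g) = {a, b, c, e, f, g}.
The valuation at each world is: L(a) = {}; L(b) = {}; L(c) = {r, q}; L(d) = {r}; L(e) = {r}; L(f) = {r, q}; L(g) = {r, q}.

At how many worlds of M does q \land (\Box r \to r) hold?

Let φ = q \land (\Box r \to r). Evaluate φ at each world:
  a (successors {a, b, c, f, g}): φ is false.
  b (successors {a, b, c, e, f, g}): φ is false.
  c (successors {a, b, c, d, g}): φ is true.
  d (successors {c, e, f}): φ is false.
  e (successors {b, d, f, g}): φ is false.
  f (successors {a, b, d, e, g}): φ is true.
  g (successors {a, b, c, e, f, g}): φ is true.
For instance, at e:
  At e: q is false, \Box r \to r is true, so q \land (\Box r \to r) is false.
    At e: \Box r is false, r is true, so \Box r \to r is true.
      At e: \Box r requires r at every successor {b, d, f, g}.
        r fails at b, so \Box r is false at e.
Satisfying worlds: {c, f, g}

3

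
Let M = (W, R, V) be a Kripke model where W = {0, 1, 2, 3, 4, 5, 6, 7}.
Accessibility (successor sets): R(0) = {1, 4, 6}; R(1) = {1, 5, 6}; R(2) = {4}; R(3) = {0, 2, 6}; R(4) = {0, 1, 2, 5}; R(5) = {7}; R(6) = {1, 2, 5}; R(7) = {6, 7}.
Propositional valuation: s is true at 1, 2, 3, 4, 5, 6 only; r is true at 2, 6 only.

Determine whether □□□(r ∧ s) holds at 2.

No

At 2: □□□(r ∧ s) requires □□(r ∧ s) at every successor {4}.
  □□(r ∧ s) fails at 4, so □□□(r ∧ s) is false at 2.
    At 4: □□(r ∧ s) requires □(r ∧ s) at every successor {0, 1, 2, 5}.
      □(r ∧ s) fails at 0, so □□(r ∧ s) is false at 4.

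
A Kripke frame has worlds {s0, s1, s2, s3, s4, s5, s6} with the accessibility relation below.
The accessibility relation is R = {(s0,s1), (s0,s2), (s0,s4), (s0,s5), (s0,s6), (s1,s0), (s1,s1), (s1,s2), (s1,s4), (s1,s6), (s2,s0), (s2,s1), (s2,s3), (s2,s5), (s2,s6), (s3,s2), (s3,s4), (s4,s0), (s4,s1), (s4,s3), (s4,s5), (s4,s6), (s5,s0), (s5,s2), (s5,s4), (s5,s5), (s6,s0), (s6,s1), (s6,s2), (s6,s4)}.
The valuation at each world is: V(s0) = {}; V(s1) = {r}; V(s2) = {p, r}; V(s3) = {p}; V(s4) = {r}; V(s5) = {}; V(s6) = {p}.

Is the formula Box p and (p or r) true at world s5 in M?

No

At s5: Box p is false, p or r is false, so Box p and (p or r) is false.
  At s5: Box p requires p at every successor {s0, s2, s4, s5}.
    p fails at s0, so Box p is false at s5.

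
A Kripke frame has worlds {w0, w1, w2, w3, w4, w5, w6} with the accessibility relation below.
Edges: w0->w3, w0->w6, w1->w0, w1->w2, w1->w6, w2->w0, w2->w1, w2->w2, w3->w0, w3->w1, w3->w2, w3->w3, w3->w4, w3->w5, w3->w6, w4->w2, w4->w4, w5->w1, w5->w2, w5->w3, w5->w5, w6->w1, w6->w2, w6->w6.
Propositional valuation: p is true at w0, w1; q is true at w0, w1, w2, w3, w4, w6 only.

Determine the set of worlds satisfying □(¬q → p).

w0, w1, w2, w4, w6

Let φ = □(¬q → p). Evaluate φ at each world:
  w0 (successors {w3, w6}): φ is true.
  w1 (successors {w0, w2, w6}): φ is true.
  w2 (successors {w0, w1, w2}): φ is true.
  w3 (successors {w0, w1, w2, w3, w4, w5, w6}): φ is false.
  w4 (successors {w2, w4}): φ is true.
  w5 (successors {w1, w2, w3, w5}): φ is false.
  w6 (successors {w1, w2, w6}): φ is true.
For instance, at w6:
  At w6: □(¬q → p) requires ¬q → p at every successor {w1, w2, w6}.
    At w1: ¬q → p is true.
    At w2: ¬q → p is true.
    At w6: ¬q → p is true.
  So □(¬q → p) is true at w6.
Satisfying worlds: {w0, w1, w2, w4, w6}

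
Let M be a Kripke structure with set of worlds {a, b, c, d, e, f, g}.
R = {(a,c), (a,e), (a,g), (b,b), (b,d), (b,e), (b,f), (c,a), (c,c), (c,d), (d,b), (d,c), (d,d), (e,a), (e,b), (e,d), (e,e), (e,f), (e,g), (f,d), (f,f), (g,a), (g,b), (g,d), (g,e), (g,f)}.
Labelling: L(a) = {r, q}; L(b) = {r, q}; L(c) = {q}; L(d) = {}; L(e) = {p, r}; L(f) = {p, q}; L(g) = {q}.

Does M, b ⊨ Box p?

No

At b: Box p requires p at every successor {b, d, e, f}.
  p fails at b, so Box p is false at b.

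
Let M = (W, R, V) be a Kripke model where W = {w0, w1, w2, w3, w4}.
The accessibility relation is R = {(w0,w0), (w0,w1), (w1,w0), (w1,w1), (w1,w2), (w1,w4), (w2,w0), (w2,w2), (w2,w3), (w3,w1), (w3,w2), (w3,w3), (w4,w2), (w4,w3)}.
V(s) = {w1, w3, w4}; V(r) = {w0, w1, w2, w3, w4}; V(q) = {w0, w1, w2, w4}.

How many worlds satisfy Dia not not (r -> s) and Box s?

0

Let φ = Dia not not (r -> s) and Box s. Evaluate φ at each world:
  w0 (successors {w0, w1}): φ is false.
  w1 (successors {w0, w1, w2, w4}): φ is false.
  w2 (successors {w0, w2, w3}): φ is false.
  w3 (successors {w1, w2, w3}): φ is false.
  w4 (successors {w2, w3}): φ is false.
For instance, at w4:
  At w4: Dia not not (r -> s) is true, Box s is false, so Dia not not (r -> s) and Box s is false.
    At w4: Dia not not (r -> s) requires not not (r -> s) at some successor in {w2, w3}.
      not not (r -> s) holds at w3, so Dia not not (r -> s) is true at w4.
    At w4: Box s requires s at every successor {w2, w3}.
      s fails at w2, so Box s is false at w4.
Satisfying worlds: none.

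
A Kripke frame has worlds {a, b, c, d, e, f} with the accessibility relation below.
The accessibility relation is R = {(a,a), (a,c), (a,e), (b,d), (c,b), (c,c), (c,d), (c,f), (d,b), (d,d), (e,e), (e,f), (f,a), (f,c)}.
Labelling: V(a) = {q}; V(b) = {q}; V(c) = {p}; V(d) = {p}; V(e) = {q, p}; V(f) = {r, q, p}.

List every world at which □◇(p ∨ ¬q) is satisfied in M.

Let φ = □◇(p ∨ ¬q). Evaluate φ at each world:
  a (successors {a, c, e}): φ is true.
  b (successors {d}): φ is true.
  c (successors {b, c, d, f}): φ is true.
  d (successors {b, d}): φ is true.
  e (successors {e, f}): φ is true.
  f (successors {a, c}): φ is true.
For instance, at b:
  At b: □◇(p ∨ ¬q) requires ◇(p ∨ ¬q) at every successor {d}.
      At d: ◇(p ∨ ¬q) requires p ∨ ¬q at some successor in {b, d}.
        p ∨ ¬q holds at d, so ◇(p ∨ ¬q) is true at d.
  So □◇(p ∨ ¬q) is true at b.
Satisfying worlds: {a, b, c, d, e, f}

a, b, c, d, e, f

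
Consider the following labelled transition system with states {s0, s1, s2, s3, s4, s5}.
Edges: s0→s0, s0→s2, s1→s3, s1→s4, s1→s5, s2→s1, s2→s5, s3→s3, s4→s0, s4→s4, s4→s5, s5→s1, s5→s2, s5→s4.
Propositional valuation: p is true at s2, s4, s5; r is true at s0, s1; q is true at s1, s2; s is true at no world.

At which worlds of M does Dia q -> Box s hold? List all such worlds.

Let φ = Dia q -> Box s. Evaluate φ at each world:
  s0 (successors {s0, s2}): φ is false.
  s1 (successors {s3, s4, s5}): φ is true.
  s2 (successors {s1, s5}): φ is false.
  s3 (successors {s3}): φ is true.
  s4 (successors {s0, s4, s5}): φ is true.
  s5 (successors {s1, s2, s4}): φ is false.
For instance, at s4:
  At s4: Dia q is false, Box s is false, so Dia q -> Box s is true.
    At s4: Dia q requires q at some successor in {s0, s4, s5}.
      At s0: q is false.
      At s4: q is false.
      At s5: q is false.
    So Dia q is false at s4.
    At s4: Box s requires s at every successor {s0, s4, s5}.
      s fails at s0, so Box s is false at s4.
Satisfying worlds: {s1, s3, s4}

s1, s3, s4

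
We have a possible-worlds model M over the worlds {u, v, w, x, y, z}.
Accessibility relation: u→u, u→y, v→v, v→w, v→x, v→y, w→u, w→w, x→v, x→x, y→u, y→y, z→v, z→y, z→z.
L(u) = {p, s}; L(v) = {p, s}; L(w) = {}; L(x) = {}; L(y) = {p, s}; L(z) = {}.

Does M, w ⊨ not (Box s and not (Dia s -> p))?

Recall that Box ψ holds at a world iff ψ holds at every accessible world, and Dia ψ holds iff ψ holds at some accessible world.
At w: Box s and not (Dia s -> p) is false, so not (Box s and not (Dia s -> p)) is true.
  At w: Box s is false, not (Dia s -> p) is true, so Box s and not (Dia s -> p) is false.
    At w: Box s requires s at every successor {u, w}.
      s fails at w, so Box s is false at w.
    At w: Dia s -> p is false, so not (Dia s -> p) is true.
      At w: Dia s is true, p is false, so Dia s -> p is false.

Yes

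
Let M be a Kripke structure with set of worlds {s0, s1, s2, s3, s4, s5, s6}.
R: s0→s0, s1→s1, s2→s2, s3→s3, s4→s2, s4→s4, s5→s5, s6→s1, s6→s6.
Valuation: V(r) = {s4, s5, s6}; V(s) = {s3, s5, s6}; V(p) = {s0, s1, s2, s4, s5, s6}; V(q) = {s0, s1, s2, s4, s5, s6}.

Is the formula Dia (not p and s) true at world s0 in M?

At s0: Dia (not p and s) requires not p and s at some successor in {s0}.
  At s0: not p and s is false.
So Dia (not p and s) is false at s0.

No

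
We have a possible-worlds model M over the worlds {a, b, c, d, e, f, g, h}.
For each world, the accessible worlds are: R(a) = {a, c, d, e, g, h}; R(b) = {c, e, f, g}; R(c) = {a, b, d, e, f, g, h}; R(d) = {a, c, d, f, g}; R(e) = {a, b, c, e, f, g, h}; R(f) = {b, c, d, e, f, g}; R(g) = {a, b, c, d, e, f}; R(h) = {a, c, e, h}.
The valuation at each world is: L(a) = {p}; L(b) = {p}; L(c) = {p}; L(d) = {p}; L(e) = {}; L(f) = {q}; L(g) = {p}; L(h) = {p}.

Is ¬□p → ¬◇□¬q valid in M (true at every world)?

No

Let φ = ¬□p → ¬◇□¬q. Evaluate φ at each world:
  a (successors {a, c, d, e, g, h}): φ is false.
  b (successors {c, e, f, g}): φ is true.
  c (successors {a, b, d, e, f, g, h}): φ is false.
  d (successors {a, c, d, f, g}): φ is false.
  e (successors {a, b, c, e, f, g, h}): φ is false.
  f (successors {b, c, d, e, f, g}): φ is true.
  g (successors {a, b, c, d, e, f}): φ is false.
  h (successors {a, c, e, h}): φ is false.
Detail at a (counterexample):
  At a: ¬□p is true, ¬◇□¬q is false, so ¬□p → ¬◇□¬q is false.
    At a: □p is false, so ¬□p is true.
      At a: □p requires p at every successor {a, c, d, e, g, h}.
        p fails at e, so □p is false at a.
    At a: ◇□¬q is true, so ¬◇□¬q is false.
      At a: ◇□¬q requires □¬q at some successor in {a, c, d, e, g, h}.
        □¬q holds at a, so ◇□¬q is true at a.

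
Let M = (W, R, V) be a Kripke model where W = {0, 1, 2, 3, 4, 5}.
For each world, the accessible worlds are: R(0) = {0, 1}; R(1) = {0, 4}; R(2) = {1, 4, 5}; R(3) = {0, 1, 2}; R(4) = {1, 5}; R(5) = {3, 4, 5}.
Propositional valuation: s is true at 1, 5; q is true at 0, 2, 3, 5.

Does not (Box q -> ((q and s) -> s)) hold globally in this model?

Recall that Box ψ holds at a world iff ψ holds at every accessible world, and Dia ψ holds iff ψ holds at some accessible world.
Let φ = not (Box q -> ((q and s) -> s)). Evaluate φ at each world:
  0 (successors {0, 1}): φ is false.
  1 (successors {0, 4}): φ is false.
  2 (successors {1, 4, 5}): φ is false.
  3 (successors {0, 1, 2}): φ is false.
  4 (successors {1, 5}): φ is false.
  5 (successors {3, 4, 5}): φ is false.
Detail at 0 (counterexample):
  At 0: Box q -> ((q and s) -> s) is true, so not (Box q -> ((q and s) -> s)) is false.
    At 0: Box q is false, (q and s) -> s is true, so Box q -> ((q and s) -> s) is true.
      At 0: Box q requires q at every successor {0, 1}.
        q fails at 1, so Box q is false at 0.

No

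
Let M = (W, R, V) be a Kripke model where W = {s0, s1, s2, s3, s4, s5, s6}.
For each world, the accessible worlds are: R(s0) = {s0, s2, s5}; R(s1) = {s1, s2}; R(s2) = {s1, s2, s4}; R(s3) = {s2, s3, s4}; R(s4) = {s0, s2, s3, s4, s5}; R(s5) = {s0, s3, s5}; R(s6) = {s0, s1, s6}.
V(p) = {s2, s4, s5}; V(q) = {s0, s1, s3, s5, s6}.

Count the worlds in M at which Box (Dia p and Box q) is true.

Let φ = Box (Dia p and Box q). Evaluate φ at each world:
  s0 (successors {s0, s2, s5}): φ is false.
  s1 (successors {s1, s2}): φ is false.
  s2 (successors {s1, s2, s4}): φ is false.
  s3 (successors {s2, s3, s4}): φ is false.
  s4 (successors {s0, s2, s3, s4, s5}): φ is false.
  s5 (successors {s0, s3, s5}): φ is false.
  s6 (successors {s0, s1, s6}): φ is false.
For instance, at s3:
  At s3: Box (Dia p and Box q) requires Dia p and Box q at every successor {s2, s3, s4}.
    Dia p and Box q fails at s2, so Box (Dia p and Box q) is false at s3.
      At s2: Dia p is true, Box q is false, so Dia p and Box q is false.
Satisfying worlds: none.

0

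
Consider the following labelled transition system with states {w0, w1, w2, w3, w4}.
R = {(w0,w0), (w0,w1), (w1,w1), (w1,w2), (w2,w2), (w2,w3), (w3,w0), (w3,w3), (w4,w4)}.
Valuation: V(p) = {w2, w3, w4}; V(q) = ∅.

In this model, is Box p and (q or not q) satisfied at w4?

Yes

At w4: Box p is true, q or not q is true, so Box p and (q or not q) is true.
  At w4: Box p requires p at every successor {w4}.
    At w4: p is true.
  So Box p is true at w4.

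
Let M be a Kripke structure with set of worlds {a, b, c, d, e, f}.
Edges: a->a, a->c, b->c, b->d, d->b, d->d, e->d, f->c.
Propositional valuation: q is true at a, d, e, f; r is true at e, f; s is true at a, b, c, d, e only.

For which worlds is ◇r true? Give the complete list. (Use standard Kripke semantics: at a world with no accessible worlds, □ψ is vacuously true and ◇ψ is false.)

Let φ = ◇r. Evaluate φ at each world:
  a (successors {a, c}): φ is false.
  b (successors {c, d}): φ is false.
  c (successors ∅): φ is false.
  d (successors {b, d}): φ is false.
  e (successors {d}): φ is false.
  f (successors {c}): φ is false.
For instance, at a:
  At a: ◇r requires r at some successor in {a, c}.
    At a: r is false.
    At c: r is false.
  So ◇r is false at a.
Satisfying worlds: none.

none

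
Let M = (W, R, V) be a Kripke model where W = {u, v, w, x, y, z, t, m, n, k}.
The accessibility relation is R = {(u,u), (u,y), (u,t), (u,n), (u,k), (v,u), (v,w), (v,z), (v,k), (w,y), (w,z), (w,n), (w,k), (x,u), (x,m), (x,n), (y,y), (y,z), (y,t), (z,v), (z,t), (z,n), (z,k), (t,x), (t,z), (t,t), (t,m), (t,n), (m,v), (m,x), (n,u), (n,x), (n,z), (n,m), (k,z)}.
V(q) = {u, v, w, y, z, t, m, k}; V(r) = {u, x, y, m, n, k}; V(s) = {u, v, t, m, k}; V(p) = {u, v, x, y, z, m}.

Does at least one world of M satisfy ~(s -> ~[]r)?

Recall that []ψ holds at a world iff ψ holds at every accessible world, and <>ψ holds iff ψ holds at some accessible world.
Let φ = ~(s -> ~[]r). Evaluate φ at each world:
  u (successors {u, y, t, n, k}): φ is false.
  v (successors {u, w, z, k}): φ is false.
  w (successors {y, z, n, k}): φ is false.
  x (successors {u, m, n}): φ is false.
  y (successors {y, z, t}): φ is false.
  z (successors {v, t, n, k}): φ is false.
  t (successors {x, z, t, m, n}): φ is false.
  m (successors {v, x}): φ is false.
  n (successors {u, x, z, m}): φ is false.
  k (successors {z}): φ is false.
For instance, at z:
  At z: s -> ~[]r is true, so ~(s -> ~[]r) is false.
    At z: s is false, ~[]r is true, so s -> ~[]r is true.
      At z: []r is false, so ~[]r is true.

No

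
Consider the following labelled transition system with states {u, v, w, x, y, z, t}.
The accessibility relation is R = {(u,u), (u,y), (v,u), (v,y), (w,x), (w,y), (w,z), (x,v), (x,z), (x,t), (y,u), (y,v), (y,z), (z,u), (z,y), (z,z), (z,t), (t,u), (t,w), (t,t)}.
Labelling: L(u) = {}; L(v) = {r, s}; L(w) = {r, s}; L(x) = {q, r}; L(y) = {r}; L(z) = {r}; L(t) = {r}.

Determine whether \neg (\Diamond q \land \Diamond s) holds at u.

Yes

At u: \Diamond q \land \Diamond s is false, so \neg (\Diamond q \land \Diamond s) is true.
  At u: \Diamond q is false, \Diamond s is false, so \Diamond q \land \Diamond s is false.
    At u: \Diamond q requires q at some successor in {u, y}.
      At u: q is false.
      At y: q is false.
    So \Diamond q is false at u.
    At u: \Diamond s requires s at some successor in {u, y}.
      At u: s is false.
      At y: s is false.
    So \Diamond s is false at u.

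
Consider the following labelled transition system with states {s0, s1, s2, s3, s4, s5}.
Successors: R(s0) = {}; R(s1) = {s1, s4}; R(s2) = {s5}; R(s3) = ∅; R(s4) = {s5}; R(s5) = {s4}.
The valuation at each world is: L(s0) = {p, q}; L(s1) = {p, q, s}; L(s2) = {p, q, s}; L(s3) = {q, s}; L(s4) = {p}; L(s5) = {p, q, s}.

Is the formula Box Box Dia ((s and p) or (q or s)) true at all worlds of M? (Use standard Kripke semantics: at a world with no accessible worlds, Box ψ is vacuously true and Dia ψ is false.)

Let φ = Box Box Dia ((s and p) or (q or s)). Evaluate φ at each world:
  s0 (successors ∅): φ is true.
  s1 (successors {s1, s4}): φ is false.
  s2 (successors {s5}): φ is true.
  s3 (successors ∅): φ is true.
  s4 (successors {s5}): φ is true.
  s5 (successors {s4}): φ is false.
Detail at s1 (counterexample):
  At s1: Box Box Dia ((s and p) or (q or s)) requires Box Dia ((s and p) or (q or s)) at every successor {s1, s4}.
    Box Dia ((s and p) or (q or s)) fails at s4, so Box Box Dia ((s and p) or (q or s)) is false at s1.
      At s4: Box Dia ((s and p) or (q or s)) requires Dia ((s and p) or (q or s)) at every successor {s5}.
        Dia ((s and p) or (q or s)) fails at s5, so Box Dia ((s and p) or (q or s)) is false at s4.

No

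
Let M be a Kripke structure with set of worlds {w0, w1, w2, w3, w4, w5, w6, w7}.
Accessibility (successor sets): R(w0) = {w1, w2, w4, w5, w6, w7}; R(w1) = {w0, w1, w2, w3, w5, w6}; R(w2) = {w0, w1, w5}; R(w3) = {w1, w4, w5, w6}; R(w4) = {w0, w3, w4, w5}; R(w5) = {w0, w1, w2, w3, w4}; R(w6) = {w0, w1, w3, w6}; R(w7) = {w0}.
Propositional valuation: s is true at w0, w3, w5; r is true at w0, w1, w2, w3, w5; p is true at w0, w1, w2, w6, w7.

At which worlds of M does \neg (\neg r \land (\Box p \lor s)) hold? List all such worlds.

w0, w1, w2, w3, w4, w5, w6

Recall that \Box ψ holds at a world iff ψ holds at every accessible world, and \Diamond ψ holds iff ψ holds at some accessible world.
Let φ = \neg (\neg r \land (\Box p \lor s)). Evaluate φ at each world:
  w0 (successors {w1, w2, w4, w5, w6, w7}): φ is true.
  w1 (successors {w0, w1, w2, w3, w5, w6}): φ is true.
  w2 (successors {w0, w1, w5}): φ is true.
  w3 (successors {w1, w4, w5, w6}): φ is true.
  w4 (successors {w0, w3, w4, w5}): φ is true.
  w5 (successors {w0, w1, w2, w3, w4}): φ is true.
  w6 (successors {w0, w1, w3, w6}): φ is true.
  w7 (successors {w0}): φ is false.
For instance, at w5:
  At w5: \neg r \land (\Box p \lor s) is false, so \neg (\neg r \land (\Box p \lor s)) is true.
    At w5: \neg r is false, \Box p \lor s is true, so \neg r \land (\Box p \lor s) is false.
      At w5: \Box p is false, s is true, so \Box p \lor s is true.
Satisfying worlds: {w0, w1, w2, w3, w4, w5, w6}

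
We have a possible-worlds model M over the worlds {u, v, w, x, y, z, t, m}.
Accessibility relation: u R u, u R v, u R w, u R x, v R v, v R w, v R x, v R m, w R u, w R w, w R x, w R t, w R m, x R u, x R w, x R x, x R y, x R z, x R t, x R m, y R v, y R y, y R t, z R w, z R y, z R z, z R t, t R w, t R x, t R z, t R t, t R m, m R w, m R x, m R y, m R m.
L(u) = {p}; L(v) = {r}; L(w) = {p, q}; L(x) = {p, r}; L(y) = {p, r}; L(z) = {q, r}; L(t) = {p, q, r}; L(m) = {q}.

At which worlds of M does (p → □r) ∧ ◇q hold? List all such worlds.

Recall that □ψ holds at a world iff ψ holds at every accessible world, and ◇ψ holds iff ψ holds at some accessible world.
Let φ = (p → □r) ∧ ◇q. Evaluate φ at each world:
  u (successors {u, v, w, x}): φ is false.
  v (successors {v, w, x, m}): φ is true.
  w (successors {u, w, x, t, m}): φ is false.
  x (successors {u, w, x, y, z, t, m}): φ is false.
  y (successors {v, y, t}): φ is true.
  z (successors {w, y, z, t}): φ is true.
  t (successors {w, x, z, t, m}): φ is false.
  m (successors {w, x, y, m}): φ is true.
For instance, at v:
  At v: p → □r is true, ◇q is true, so (p → □r) ∧ ◇q is true.
    At v: p is false, □r is false, so p → □r is true.
      At v: □r requires r at every successor {v, w, x, m}.
        r fails at w, so □r is false at v.
    At v: ◇q requires q at some successor in {v, w, x, m}.
      q holds at w, so ◇q is true at v.
Satisfying worlds: {v, y, z, m}

v, y, z, m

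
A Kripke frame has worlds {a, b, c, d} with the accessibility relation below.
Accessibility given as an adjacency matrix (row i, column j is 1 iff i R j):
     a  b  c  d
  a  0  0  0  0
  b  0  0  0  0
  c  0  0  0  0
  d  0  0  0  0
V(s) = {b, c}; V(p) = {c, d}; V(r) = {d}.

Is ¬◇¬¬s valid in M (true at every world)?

Yes

Let φ = ¬◇¬¬s. Evaluate φ at each world:
  a (successors ∅): φ is true.
  b (successors ∅): φ is true.
  c (successors ∅): φ is true.
  d (successors ∅): φ is true.
For instance, at a:
  At a: ◇¬¬s is false, so ¬◇¬¬s is true.
    At a: no accessible worlds, so ◇¬¬s is false.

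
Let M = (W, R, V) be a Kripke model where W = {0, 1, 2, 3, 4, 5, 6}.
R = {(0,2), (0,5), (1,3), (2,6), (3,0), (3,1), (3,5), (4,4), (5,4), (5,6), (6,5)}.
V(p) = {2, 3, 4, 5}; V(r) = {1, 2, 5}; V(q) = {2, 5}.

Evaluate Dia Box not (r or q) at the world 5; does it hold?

Recall that Box ψ holds at a world iff ψ holds at every accessible world, and Dia ψ holds iff ψ holds at some accessible world.
At 5: Dia Box not (r or q) requires Box not (r or q) at some successor in {4, 6}.
  Box not (r or q) holds at 4, so Dia Box not (r or q) is true at 5.
    At 4: Box not (r or q) requires not (r or q) at every successor {4}.
      At 4: not (r or q) is true.
    So Box not (r or q) is true at 4.

Yes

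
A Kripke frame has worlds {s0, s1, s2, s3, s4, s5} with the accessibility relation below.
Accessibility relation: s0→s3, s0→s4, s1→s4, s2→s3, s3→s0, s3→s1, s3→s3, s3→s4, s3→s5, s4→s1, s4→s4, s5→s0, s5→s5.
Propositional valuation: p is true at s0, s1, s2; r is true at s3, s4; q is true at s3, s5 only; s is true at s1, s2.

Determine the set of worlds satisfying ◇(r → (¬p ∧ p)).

Let φ = ◇(r → (¬p ∧ p)). Evaluate φ at each world:
  s0 (successors {s3, s4}): φ is false.
  s1 (successors {s4}): φ is false.
  s2 (successors {s3}): φ is false.
  s3 (successors {s0, s1, s3, s4, s5}): φ is true.
  s4 (successors {s1, s4}): φ is true.
  s5 (successors {s0, s5}): φ is true.
For instance, at s5:
  At s5: ◇(r → (¬p ∧ p)) requires r → (¬p ∧ p) at some successor in {s0, s5}.
    r → (¬p ∧ p) holds at s0, so ◇(r → (¬p ∧ p)) is true at s5.
Satisfying worlds: {s3, s4, s5}

s3, s4, s5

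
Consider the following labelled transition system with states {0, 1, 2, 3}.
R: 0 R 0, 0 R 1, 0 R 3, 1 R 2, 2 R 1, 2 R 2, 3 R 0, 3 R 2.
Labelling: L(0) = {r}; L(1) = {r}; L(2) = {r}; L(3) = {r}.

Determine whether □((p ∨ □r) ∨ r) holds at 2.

At 2: □((p ∨ □r) ∨ r) requires (p ∨ □r) ∨ r at every successor {1, 2}.
    At 1: p ∨ □r is true, r is true, so (p ∨ □r) ∨ r is true.
      At 1: p is false, □r is true, so p ∨ □r is true.
    At 2: p ∨ □r is true, r is true, so (p ∨ □r) ∨ r is true.
      At 2: p is false, □r is true, so p ∨ □r is true.
So □((p ∨ □r) ∨ r) is true at 2.

Yes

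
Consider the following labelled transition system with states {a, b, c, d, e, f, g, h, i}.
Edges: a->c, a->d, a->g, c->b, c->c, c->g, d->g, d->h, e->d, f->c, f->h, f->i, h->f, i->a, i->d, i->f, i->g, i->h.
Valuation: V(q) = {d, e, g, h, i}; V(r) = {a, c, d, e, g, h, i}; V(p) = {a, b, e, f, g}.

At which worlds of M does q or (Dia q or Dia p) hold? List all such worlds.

Let φ = q or (Dia q or Dia p). Evaluate φ at each world:
  a (successors {c, d, g}): φ is true.
  b (successors ∅): φ is false.
  c (successors {b, c, g}): φ is true.
  d (successors {g, h}): φ is true.
  e (successors {d}): φ is true.
  f (successors {c, h, i}): φ is true.
  g (successors ∅): φ is true.
  h (successors {f}): φ is true.
  i (successors {a, d, f, g, h}): φ is true.
For instance, at d:
  At d: q is true, Dia q or Dia p is true, so q or (Dia q or Dia p) is true.
    At d: Dia q is true, Dia p is true, so Dia q or Dia p is true.
      At d: Dia q requires q at some successor in {g, h}.
        q holds at g, so Dia q is true at d.
      At d: Dia p requires p at some successor in {g, h}.
        p holds at g, so Dia p is true at d.
Satisfying worlds: {a, c, d, e, f, g, h, i}

a, c, d, e, f, g, h, i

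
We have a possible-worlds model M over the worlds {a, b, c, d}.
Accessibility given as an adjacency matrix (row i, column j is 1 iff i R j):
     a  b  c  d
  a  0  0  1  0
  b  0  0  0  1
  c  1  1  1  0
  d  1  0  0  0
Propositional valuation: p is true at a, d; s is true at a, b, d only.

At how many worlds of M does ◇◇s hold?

Recall that ◇ψ holds at a world iff ψ holds at some accessible world.
Let φ = ◇◇s. Evaluate φ at each world:
  a (successors {c}): φ is true.
  b (successors {d}): φ is true.
  c (successors {a, b, c}): φ is true.
  d (successors {a}): φ is false.
For instance, at b:
  At b: ◇◇s requires ◇s at some successor in {d}.
    ◇s holds at d, so ◇◇s is true at b.
      At d: ◇s requires s at some successor in {a}.
        s holds at a, so ◇s is true at d.
Satisfying worlds: {a, b, c}

3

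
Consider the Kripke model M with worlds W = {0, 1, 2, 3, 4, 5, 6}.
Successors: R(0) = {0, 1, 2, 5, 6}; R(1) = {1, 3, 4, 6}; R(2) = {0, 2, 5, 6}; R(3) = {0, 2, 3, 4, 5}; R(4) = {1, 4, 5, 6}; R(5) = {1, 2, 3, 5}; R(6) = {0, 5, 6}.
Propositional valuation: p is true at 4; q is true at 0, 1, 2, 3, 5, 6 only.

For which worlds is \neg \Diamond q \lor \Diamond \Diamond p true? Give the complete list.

0, 1, 3, 4, 5

Let φ = \neg \Diamond q \lor \Diamond \Diamond p. Evaluate φ at each world:
  0 (successors {0, 1, 2, 5, 6}): φ is true.
  1 (successors {1, 3, 4, 6}): φ is true.
  2 (successors {0, 2, 5, 6}): φ is false.
  3 (successors {0, 2, 3, 4, 5}): φ is true.
  4 (successors {1, 4, 5, 6}): φ is true.
  5 (successors {1, 2, 3, 5}): φ is true.
  6 (successors {0, 5, 6}): φ is false.
For instance, at 6:
  At 6: \neg \Diamond q is false, \Diamond \Diamond p is false, so \neg \Diamond q \lor \Diamond \Diamond p is false.
    At 6: \Diamond q is true, so \neg \Diamond q is false.
      At 6: \Diamond q requires q at some successor in {0, 5, 6}.
        q holds at 0, so \Diamond q is true at 6.
    At 6: \Diamond \Diamond p requires \Diamond p at some successor in {0, 5, 6}.
      At 0: \Diamond p is false.
      At 5: \Diamond p is false.
      At 6: \Diamond p is false.
    So \Diamond \Diamond p is false at 6.
Satisfying worlds: {0, 1, 3, 4, 5}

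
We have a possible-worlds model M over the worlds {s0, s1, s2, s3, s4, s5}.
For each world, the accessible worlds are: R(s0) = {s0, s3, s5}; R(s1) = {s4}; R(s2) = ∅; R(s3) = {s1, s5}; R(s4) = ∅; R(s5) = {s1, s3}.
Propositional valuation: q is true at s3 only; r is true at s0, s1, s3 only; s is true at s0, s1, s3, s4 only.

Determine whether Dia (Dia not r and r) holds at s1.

Recall that Dia ψ holds at a world iff ψ holds at some accessible world.
At s1: Dia (Dia not r and r) requires Dia not r and r at some successor in {s4}.
  At s4: Dia not r and r is false.
So Dia (Dia not r and r) is false at s1.

No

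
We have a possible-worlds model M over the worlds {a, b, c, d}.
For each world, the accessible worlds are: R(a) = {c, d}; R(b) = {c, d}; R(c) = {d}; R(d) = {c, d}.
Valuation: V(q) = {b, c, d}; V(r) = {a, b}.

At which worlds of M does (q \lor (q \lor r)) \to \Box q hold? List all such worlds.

a, b, c, d

Let φ = (q \lor (q \lor r)) \to \Box q. Evaluate φ at each world:
  a (successors {c, d}): φ is true.
  b (successors {c, d}): φ is true.
  c (successors {d}): φ is true.
  d (successors {c, d}): φ is true.
For instance, at d:
  At d: q \lor (q \lor r) is true, \Box q is true, so (q \lor (q \lor r)) \to \Box q is true.
    At d: \Box q requires q at every successor {c, d}.
      At c: q is true.
      At d: q is true.
    So \Box q is true at d.
Satisfying worlds: {a, b, c, d}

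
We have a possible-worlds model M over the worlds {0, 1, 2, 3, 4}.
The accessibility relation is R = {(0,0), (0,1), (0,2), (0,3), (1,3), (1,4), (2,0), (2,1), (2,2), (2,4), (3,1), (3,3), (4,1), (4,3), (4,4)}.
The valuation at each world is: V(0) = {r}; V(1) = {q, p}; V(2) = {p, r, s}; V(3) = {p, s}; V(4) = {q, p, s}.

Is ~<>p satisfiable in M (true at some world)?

No

Let φ = ~<>p. Evaluate φ at each world:
  0 (successors {0, 1, 2, 3}): φ is false.
  1 (successors {3, 4}): φ is false.
  2 (successors {0, 1, 2, 4}): φ is false.
  3 (successors {1, 3}): φ is false.
  4 (successors {1, 3, 4}): φ is false.
For instance, at 3:
  At 3: <>p is true, so ~<>p is false.
    At 3: <>p requires p at some successor in {1, 3}.
      p holds at 1, so <>p is true at 3.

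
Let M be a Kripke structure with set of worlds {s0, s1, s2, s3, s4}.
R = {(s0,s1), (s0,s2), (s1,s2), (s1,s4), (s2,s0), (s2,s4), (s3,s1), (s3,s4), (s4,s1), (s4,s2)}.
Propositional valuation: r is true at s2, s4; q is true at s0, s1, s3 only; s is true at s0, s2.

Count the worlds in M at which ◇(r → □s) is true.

Recall that □ψ holds at a world iff ψ holds at every accessible world, and ◇ψ holds iff ψ holds at some accessible world.
Let φ = ◇(r → □s). Evaluate φ at each world:
  s0 (successors {s1, s2}): φ is true.
  s1 (successors {s2, s4}): φ is false.
  s2 (successors {s0, s4}): φ is true.
  s3 (successors {s1, s4}): φ is true.
  s4 (successors {s1, s2}): φ is true.
For instance, at s3:
  At s3: ◇(r → □s) requires r → □s at some successor in {s1, s4}.
    r → □s holds at s1, so ◇(r → □s) is true at s3.
      At s1: r is false, □s is false, so r → □s is true.
Satisfying worlds: {s0, s2, s3, s4}

4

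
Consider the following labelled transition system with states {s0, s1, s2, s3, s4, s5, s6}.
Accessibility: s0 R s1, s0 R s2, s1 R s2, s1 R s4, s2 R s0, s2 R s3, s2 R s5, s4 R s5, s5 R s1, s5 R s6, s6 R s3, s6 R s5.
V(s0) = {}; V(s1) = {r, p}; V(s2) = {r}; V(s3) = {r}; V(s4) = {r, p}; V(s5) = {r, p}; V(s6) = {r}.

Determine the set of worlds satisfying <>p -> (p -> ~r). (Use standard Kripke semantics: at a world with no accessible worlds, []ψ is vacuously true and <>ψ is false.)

Let φ = <>p -> (p -> ~r). Evaluate φ at each world:
  s0 (successors {s1, s2}): φ is true.
  s1 (successors {s2, s4}): φ is false.
  s2 (successors {s0, s3, s5}): φ is true.
  s3 (successors ∅): φ is true.
  s4 (successors {s5}): φ is false.
  s5 (successors {s1, s6}): φ is false.
  s6 (successors {s3, s5}): φ is true.
For instance, at s0:
  At s0: <>p is true, p -> ~r is true, so <>p -> (p -> ~r) is true.
    At s0: <>p requires p at some successor in {s1, s2}.
      p holds at s1, so <>p is true at s0.
Satisfying worlds: {s0, s2, s3, s6}

s0, s2, s3, s6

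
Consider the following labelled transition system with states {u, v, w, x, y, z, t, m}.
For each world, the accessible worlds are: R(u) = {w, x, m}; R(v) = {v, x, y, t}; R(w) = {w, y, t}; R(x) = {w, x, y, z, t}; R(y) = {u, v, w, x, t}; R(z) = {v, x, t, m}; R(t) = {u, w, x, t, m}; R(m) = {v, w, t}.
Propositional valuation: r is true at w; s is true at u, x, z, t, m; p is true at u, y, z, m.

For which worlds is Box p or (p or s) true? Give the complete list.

u, x, y, z, t, m

Let φ = Box p or (p or s). Evaluate φ at each world:
  u (successors {w, x, m}): φ is true.
  v (successors {v, x, y, t}): φ is false.
  w (successors {w, y, t}): φ is false.
  x (successors {w, x, y, z, t}): φ is true.
  y (successors {u, v, w, x, t}): φ is true.
  z (successors {v, x, t, m}): φ is true.
  t (successors {u, w, x, t, m}): φ is true.
  m (successors {v, w, t}): φ is true.
For instance, at y:
  At y: Box p is false, p or s is true, so Box p or (p or s) is true.
    At y: Box p requires p at every successor {u, v, w, x, t}.
      p fails at v, so Box p is false at y.
Satisfying worlds: {u, x, y, z, t, m}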